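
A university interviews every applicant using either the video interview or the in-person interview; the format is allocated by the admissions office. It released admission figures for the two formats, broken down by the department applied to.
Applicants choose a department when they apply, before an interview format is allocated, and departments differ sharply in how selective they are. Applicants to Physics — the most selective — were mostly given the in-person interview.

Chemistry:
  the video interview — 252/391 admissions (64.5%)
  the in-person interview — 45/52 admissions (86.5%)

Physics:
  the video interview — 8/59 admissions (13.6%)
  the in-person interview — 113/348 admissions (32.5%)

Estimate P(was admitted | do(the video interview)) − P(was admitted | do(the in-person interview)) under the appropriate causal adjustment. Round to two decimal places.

-0.21

Department differs across interview formats for reasons unrelated to any effect of the interview format itself, and it separately predicts the outcome — a classic confounder. We must compare within department levels.
Adjusting over the population distribution of department: 0.521·(0.645−0.865) + 0.479·(0.136−0.325) = -0.206.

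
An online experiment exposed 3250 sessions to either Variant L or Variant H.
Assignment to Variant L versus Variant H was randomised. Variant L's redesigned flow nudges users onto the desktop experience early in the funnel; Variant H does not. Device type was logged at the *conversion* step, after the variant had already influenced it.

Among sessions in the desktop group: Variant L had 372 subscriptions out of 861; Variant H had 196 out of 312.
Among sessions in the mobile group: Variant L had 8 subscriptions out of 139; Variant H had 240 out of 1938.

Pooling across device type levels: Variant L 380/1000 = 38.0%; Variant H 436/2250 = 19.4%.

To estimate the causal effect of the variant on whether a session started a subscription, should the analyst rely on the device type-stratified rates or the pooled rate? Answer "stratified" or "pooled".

Stratifying would compare variants among sessions the variants themselves sorted into device type groups — a form of selection on an intermediate. The unconditioned pooled rates give the total causal effect.
Pooled: Variant L 38.0% vs Variant H 19.4%; Variant L is higher overall.

pooled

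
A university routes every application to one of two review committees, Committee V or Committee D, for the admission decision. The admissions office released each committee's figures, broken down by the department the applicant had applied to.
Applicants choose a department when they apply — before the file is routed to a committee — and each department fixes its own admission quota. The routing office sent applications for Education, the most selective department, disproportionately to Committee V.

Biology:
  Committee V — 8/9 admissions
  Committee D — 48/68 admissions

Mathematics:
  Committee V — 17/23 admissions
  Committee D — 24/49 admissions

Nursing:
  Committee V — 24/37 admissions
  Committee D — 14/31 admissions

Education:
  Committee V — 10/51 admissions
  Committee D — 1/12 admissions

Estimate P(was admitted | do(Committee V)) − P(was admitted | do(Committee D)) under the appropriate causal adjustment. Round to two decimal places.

The department-specific comparison favours Committee V throughout, but the pooled figures favour Committee D. The question is whether to condition on department.
The imbalance in department arose from how applicants were allocated, not from anything the review committee did; and department independently affects the outcome. The pooled gap is confounded — condition on department.
Adjusting over the population distribution of department: 0.275·(0.889−0.706) + 0.257·(0.739−0.490) + 0.243·(0.649−0.452) + 0.225·(0.196−0.083) = +0.188.

+0.19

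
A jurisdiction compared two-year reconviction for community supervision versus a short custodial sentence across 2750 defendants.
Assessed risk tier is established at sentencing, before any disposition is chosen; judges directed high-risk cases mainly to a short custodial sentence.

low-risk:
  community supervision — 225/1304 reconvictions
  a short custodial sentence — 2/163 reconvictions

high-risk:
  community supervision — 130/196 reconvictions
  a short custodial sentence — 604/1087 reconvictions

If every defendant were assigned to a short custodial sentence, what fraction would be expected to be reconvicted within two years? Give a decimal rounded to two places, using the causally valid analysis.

0.27

Assessed risk tier satisfies the back-door criterion: it is not a descendant of the disposition, and it blocks the spurious path from disposition to outcome. Adjusting for it (i.e., using the within-assessed risk tier rates) gives the causal effect.
Standardising a short custodial sentence to the population assessed risk tier mix: 0.533·2/163 + 0.467·604/1087 = 0.266.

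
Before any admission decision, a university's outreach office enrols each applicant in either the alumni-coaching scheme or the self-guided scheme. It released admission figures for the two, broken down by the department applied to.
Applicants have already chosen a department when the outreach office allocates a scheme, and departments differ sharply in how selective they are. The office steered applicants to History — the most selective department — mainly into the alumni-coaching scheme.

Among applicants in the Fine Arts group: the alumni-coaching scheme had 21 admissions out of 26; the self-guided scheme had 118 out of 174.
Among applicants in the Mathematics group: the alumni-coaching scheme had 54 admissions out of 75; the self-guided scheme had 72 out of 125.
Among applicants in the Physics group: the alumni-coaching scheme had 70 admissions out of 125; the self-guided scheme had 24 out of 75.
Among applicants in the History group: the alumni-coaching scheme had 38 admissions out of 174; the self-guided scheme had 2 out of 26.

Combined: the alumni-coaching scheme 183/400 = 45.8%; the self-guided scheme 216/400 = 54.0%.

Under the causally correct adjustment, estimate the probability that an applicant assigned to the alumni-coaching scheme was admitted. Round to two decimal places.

0.58

The stratified and pooled comparisons disagree (the alumni-coaching scheme wins within each department; the self-guided scheme wins overall), so the answer turns on the causal role of department.
Here department is a common cause — it drives both which outreach scheme a case falls under and the outcome. The crude comparison mixes populations; the stratum-specific rates are the causally relevant ones.
Standardising the alumni-coaching scheme to the population department mix: 0.250·21/26 + 0.250·54/75 + 0.250·70/125 + 0.250·38/174 = 0.577.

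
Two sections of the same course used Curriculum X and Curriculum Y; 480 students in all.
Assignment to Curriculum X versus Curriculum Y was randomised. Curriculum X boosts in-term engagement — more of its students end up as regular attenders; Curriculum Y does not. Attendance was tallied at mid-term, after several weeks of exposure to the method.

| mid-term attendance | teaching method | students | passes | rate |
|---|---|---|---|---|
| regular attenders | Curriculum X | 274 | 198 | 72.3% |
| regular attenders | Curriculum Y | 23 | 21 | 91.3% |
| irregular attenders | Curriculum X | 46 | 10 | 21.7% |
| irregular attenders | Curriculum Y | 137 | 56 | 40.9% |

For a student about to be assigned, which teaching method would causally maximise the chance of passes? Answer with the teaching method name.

Curriculum X

The distribution of mid-term attendance is itself part of what the teaching method does — it is an intermediate outcome. Holding it fixed would remove that part of the effect; the total effect is the pooled difference.
Pooled: Curriculum X 65.0% vs Curriculum Y 48.1%; Curriculum X is higher overall.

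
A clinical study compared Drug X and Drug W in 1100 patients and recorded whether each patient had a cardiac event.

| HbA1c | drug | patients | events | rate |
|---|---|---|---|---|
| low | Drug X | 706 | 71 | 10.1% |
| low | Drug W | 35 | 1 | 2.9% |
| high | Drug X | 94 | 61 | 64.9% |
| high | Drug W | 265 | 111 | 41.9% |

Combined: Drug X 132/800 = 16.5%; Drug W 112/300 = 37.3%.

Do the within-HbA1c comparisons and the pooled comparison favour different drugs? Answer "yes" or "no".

Within each HbA1c level (low 10.1% vs 2.9%; high 64.9% vs 41.9%), Drug W has the lower rate every time. Pooled: 16.5% vs 37.3% — Drug X has the lower rate overall. The two comparisons disagree.

yes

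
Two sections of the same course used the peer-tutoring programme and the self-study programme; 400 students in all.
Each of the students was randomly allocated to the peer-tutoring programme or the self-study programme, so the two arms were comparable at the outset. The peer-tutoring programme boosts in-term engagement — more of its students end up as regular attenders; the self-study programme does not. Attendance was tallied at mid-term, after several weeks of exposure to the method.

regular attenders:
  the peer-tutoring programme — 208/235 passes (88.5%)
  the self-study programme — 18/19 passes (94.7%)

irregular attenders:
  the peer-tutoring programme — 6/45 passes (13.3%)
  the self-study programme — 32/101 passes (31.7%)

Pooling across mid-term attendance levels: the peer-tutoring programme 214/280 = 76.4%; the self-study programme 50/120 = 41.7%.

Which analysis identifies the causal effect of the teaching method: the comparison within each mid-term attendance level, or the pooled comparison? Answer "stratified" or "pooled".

Because the teaching method influences mid-term attendance, mid-term attendance is a post-treatment mediator, not a confounder. Stratifying on it would bias the estimate; the causal effect is the crude pooled difference.
Pooled: the peer-tutoring programme 76.4% vs the self-study programme 41.7%; the peer-tutoring programme is higher overall.

pooled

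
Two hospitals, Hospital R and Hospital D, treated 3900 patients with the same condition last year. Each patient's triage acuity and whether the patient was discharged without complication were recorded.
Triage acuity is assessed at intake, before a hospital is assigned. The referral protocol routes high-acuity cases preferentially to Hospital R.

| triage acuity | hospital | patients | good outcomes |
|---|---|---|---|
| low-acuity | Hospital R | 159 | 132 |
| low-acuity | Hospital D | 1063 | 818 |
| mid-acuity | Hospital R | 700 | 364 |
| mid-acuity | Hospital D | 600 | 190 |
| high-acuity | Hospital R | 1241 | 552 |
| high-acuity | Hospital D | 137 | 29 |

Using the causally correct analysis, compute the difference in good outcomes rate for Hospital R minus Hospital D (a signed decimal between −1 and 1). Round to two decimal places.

+0.17

The stratified and pooled comparisons disagree (Hospital R wins within each triage acuity; Hospital D wins overall), so the answer turns on the causal role of triage acuity.
Since triage acuity is a pre-existing factor (not a product of the hospital) and it affects the outcome on its own, it is a confounder. The stratified rates, not the pooled rate, identify the causal effect.
Adjusting over the population distribution of triage acuity: 0.313·(0.830−0.770) + 0.333·(0.520−0.317) + 0.353·(0.445−0.212) = +0.169.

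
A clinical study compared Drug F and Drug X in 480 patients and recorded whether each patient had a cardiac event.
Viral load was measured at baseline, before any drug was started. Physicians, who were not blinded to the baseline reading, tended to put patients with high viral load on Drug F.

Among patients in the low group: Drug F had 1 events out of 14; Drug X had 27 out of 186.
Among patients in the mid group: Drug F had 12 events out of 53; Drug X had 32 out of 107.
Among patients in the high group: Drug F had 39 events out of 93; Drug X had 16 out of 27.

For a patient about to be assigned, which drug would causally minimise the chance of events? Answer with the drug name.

Drug F

Within every viral load level Drug F has the lower rate, yet pooled Drug X does — Simpson's reversal.
Viral load differs across drugs for reasons unrelated to any effect of the drug itself, and it separately predicts the outcome — a classic confounder. We must compare within viral load levels.
Within each level — low: 7.1% vs 14.5%; mid: 22.6% vs 29.9%; high: 41.9% vs 59.3% — Drug F is lower every time.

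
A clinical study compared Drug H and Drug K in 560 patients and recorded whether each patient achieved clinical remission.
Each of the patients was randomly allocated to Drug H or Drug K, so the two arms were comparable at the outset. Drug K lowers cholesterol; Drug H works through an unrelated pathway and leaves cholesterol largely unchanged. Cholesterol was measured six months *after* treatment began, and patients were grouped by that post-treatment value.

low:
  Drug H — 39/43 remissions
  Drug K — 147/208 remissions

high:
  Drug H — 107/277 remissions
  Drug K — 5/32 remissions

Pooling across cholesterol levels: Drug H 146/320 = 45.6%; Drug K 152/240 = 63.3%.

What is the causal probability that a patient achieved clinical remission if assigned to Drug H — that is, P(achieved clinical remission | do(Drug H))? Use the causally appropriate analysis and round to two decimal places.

0.46

Cholesterol lies on the pathway drug → cholesterol → outcome, so adjusting for it blocks the indirect effect. For the total causal effect of drug, use the unadjusted pooled rates.
So P(outcome | do(Drug H)) is just the pooled rate for Drug H: 146/320 = 0.456.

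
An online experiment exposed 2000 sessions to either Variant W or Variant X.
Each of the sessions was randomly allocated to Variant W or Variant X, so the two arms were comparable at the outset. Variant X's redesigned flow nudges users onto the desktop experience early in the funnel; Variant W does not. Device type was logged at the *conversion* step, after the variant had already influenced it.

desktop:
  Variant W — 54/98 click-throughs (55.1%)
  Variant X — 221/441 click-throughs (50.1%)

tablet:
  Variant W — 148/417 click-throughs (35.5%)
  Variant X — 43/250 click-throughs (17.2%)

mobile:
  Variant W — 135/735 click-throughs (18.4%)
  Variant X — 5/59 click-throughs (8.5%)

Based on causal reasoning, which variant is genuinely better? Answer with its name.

The stratified and pooled comparisons disagree (Variant W wins within each device type; Variant X wins overall), so the answer turns on the causal role of device type.
Device type here is a post-treatment variable shaped by the variant; conditioning on it would introduce bias rather than remove it. The overall comparison is the causal one.
Pooled: Variant W 27.0% vs Variant X 35.9%; Variant X is higher overall.

Variant X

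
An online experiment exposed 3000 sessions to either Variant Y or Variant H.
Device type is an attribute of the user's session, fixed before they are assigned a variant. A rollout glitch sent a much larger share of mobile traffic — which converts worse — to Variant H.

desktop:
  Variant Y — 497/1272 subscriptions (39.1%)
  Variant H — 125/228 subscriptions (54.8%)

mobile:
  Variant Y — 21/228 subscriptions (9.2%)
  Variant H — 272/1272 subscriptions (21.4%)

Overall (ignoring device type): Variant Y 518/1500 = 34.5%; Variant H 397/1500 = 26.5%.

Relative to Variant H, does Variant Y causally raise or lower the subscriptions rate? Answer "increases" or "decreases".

Variant H is higher inside every device type stratum but Variant Y is higher in aggregate. Whether to stratify depends on how device type relates to the variant.
Device type satisfies the back-door criterion: it is not a descendant of the variant, and it blocks the spurious path from variant to outcome. Adjusting for it (i.e., using the within-device type rates) gives the causal effect.
Within each level — desktop: 39.1% vs 54.8%; mobile: 9.2% vs 21.4% — Variant H is higher every time.

decreases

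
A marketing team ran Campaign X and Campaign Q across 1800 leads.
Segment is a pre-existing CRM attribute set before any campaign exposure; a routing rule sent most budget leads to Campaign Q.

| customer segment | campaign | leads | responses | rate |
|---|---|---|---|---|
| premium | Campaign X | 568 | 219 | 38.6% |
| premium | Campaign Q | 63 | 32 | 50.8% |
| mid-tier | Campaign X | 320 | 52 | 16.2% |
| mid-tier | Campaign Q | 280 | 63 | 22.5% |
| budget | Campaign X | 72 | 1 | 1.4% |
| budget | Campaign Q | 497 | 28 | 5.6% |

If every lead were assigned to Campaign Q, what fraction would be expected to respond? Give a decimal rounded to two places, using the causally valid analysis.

Since customer segment is a pre-existing factor (not a product of the campaign) and it affects the outcome on its own, it is a confounder. The stratified rates, not the pooled rate, identify the causal effect.
Standardising Campaign Q to the population customer segment mix: 0.351·32/63 + 0.333·63/280 + 0.316·28/497 = 0.271.

0.27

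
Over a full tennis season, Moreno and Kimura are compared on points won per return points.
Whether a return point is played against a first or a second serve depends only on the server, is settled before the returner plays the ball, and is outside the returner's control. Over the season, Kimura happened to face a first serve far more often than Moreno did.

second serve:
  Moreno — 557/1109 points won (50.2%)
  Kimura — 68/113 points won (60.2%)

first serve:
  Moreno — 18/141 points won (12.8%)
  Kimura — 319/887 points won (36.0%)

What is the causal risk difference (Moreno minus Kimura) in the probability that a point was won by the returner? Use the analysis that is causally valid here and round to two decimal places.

-0.16

Here serve type is a common cause — it drives both which player a case falls under and the outcome. The crude comparison mixes populations; the stratum-specific rates are the causally relevant ones.
Adjusting over the population distribution of serve type: 0.543·(0.502−0.602) + 0.457·(0.128−0.360) = -0.160.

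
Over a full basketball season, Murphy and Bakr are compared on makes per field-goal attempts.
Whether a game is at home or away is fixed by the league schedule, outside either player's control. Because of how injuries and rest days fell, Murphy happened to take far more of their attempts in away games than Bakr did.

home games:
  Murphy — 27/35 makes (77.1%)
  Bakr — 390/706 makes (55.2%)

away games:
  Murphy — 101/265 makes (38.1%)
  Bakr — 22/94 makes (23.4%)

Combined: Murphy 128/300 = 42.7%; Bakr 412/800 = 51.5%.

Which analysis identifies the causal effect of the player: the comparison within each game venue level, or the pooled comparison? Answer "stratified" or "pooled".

stratified

The game venue-specific comparison favours Murphy throughout, but the pooled figures favour Bakr. The question is whether to condition on game venue.
Game venue differs across players for reasons unrelated to any effect of the player itself, and it separately predicts the outcome — a classic confounder. We must compare within game venue levels.
Within each level — home games: 77.1% vs 55.2%; away games: 38.1% vs 23.4% — Murphy is higher every time.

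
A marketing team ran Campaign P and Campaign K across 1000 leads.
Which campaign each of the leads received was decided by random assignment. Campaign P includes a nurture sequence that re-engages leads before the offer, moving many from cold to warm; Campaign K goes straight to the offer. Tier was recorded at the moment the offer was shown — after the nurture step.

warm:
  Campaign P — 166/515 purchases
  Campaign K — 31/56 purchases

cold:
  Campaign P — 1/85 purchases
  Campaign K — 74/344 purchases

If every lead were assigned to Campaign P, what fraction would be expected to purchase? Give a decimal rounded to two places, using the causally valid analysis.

Engagement tier is downstream of the campaign. One should not condition on a consequence of treatment, so the overall rates are the right comparison.
So P(outcome | do(Campaign P)) is just the pooled rate for Campaign P: 167/600 = 0.278.

0.28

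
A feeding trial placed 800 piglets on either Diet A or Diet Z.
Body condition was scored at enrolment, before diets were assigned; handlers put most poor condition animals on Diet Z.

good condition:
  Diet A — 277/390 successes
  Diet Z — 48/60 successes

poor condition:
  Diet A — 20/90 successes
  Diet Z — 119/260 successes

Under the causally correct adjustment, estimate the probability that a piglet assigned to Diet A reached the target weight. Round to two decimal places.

0.50

Within every starting body condition level Diet Z has the higher rate, yet pooled Diet A does — Simpson's reversal.
Since starting body condition is a pre-existing factor (not a product of the diet) and it affects the outcome on its own, it is a confounder. The stratified rates, not the pooled rate, identify the causal effect.
Standardising Diet A to the population starting body condition mix: 0.562·277/390 + 0.438·20/90 = 0.497.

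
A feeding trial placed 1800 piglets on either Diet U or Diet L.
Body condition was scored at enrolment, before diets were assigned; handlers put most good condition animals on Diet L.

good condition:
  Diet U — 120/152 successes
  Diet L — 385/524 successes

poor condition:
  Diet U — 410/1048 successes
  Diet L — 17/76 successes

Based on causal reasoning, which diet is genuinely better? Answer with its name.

Within every starting body condition level Diet U has the higher rate, yet pooled Diet L does — Simpson's reversal.
Starting body condition satisfies the back-door criterion: it is not a descendant of the diet, and it blocks the spurious path from diet to outcome. Adjusting for it (i.e., using the within-starting body condition rates) gives the causal effect.
Within each level — good condition: 78.9% vs 73.5%; poor condition: 39.1% vs 22.4% — Diet U is higher every time.

Diet U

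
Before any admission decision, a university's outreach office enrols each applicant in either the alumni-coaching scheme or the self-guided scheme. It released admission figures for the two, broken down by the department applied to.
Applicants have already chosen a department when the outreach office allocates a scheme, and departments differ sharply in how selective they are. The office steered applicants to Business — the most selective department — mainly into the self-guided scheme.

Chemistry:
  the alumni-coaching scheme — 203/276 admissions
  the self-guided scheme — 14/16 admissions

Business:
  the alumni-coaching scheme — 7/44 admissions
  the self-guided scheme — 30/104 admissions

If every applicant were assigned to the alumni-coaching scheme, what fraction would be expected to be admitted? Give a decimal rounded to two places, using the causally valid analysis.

0.54

The stratified and pooled comparisons disagree (the self-guided scheme wins within each department; the alumni-coaching scheme wins overall), so the answer turns on the causal role of department.
Nothing the outreach scheme does changes department; the imbalance is an allocation artefact. With department also predicting the outcome, the pooled figure is confounded, and the within-stratum comparison is the causal one.
Standardising the alumni-coaching scheme to the population department mix: 0.664·203/276 + 0.336·7/44 = 0.542.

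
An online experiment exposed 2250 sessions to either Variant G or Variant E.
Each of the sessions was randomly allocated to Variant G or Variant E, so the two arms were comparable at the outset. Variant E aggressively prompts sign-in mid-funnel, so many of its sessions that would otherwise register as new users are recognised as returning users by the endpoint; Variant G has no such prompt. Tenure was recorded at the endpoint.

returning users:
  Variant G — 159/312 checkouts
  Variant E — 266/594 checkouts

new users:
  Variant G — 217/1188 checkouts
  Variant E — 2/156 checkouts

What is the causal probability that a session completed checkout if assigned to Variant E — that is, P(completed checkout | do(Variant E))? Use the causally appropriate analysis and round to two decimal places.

0.36

Within every user tenure level Variant G has the higher rate, yet pooled Variant E does — Simpson's reversal.
User tenure is downstream of the variant. One should not condition on a consequence of treatment, so the overall rates are the right comparison.
So P(outcome | do(Variant E)) is just the pooled rate for Variant E: 268/750 = 0.357.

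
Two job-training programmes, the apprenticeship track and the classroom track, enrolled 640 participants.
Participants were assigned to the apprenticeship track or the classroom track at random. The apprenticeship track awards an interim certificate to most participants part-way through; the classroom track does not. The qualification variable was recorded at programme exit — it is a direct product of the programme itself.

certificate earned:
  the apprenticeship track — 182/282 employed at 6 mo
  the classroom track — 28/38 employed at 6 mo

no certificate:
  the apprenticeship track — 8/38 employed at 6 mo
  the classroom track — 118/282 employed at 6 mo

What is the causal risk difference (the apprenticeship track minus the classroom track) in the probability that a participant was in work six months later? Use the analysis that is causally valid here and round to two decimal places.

Qualification attained during the programme here is a post-treatment variable shaped by the programme; conditioning on it would introduce bias rather than remove it. The overall comparison is the causal one.
The causal difference is the pooled difference: 0.594 − 0.456 = +0.138.

+0.14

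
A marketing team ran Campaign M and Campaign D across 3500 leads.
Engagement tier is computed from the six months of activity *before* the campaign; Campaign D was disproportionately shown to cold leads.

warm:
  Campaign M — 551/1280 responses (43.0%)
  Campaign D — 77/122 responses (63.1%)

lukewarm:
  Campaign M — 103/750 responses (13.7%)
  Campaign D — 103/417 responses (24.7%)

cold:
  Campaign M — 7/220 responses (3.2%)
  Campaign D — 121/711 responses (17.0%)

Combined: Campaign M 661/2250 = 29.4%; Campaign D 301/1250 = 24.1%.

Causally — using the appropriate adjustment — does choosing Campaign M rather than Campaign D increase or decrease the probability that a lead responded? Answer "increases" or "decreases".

decreases

The imbalance in engagement tier arose from how leads were allocated, not from anything the campaign did; and engagement tier independently affects the outcome. The pooled gap is confounded — condition on engagement tier.
Within each level — warm: 43.0% vs 63.1%; lukewarm: 13.7% vs 24.7%; cold: 3.2% vs 17.0% — Campaign D is higher every time.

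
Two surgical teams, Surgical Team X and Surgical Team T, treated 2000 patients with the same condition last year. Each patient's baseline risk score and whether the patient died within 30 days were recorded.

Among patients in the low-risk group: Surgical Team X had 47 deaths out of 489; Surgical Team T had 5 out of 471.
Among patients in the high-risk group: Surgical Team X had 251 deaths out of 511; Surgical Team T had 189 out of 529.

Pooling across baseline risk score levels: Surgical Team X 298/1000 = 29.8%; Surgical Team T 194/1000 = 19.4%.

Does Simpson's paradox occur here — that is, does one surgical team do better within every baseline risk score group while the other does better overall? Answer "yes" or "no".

no

Within each baseline risk score level (low-risk 9.6% vs 1.1%; high-risk 49.1% vs 35.7%), Surgical Team T has the lower rate every time. Pooled: 29.8% vs 19.4% — Surgical Team T has the lower rate overall. They agree.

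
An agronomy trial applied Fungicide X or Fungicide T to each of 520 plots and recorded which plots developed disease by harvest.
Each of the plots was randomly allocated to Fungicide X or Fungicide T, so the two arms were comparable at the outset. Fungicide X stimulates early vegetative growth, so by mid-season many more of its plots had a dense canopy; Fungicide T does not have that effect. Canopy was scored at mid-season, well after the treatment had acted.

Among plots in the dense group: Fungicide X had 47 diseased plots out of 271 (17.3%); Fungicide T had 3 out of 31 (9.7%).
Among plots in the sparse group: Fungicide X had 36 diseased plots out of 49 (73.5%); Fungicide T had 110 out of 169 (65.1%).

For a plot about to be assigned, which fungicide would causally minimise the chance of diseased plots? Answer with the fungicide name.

Stratifying would compare fungicides among plots the fungicides themselves sorted into mid-season canopy groups — a form of selection on an intermediate. The unconditioned pooled rates give the total causal effect.
Pooled: Fungicide X 25.9% vs Fungicide T 56.5%; Fungicide X is lower overall.

Fungicide X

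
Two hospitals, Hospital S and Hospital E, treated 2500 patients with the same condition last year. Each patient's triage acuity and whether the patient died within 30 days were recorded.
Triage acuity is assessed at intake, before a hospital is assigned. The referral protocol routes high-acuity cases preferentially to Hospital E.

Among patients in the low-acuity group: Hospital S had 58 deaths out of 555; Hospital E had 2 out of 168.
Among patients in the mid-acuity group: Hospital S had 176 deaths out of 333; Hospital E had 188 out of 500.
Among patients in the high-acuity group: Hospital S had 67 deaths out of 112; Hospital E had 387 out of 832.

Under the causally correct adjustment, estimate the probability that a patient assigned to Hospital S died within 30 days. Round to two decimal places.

0.43

The triage acuity-specific comparison favours Hospital E throughout, but the pooled figures favour Hospital S. The question is whether to condition on triage acuity.
Since triage acuity is a pre-existing factor (not a product of the hospital) and it affects the outcome on its own, it is a confounder. The stratified rates, not the pooled rate, identify the causal effect.
Standardising Hospital S to the population triage acuity mix: 0.289·58/555 + 0.333·176/333 + 0.378·67/112 = 0.432.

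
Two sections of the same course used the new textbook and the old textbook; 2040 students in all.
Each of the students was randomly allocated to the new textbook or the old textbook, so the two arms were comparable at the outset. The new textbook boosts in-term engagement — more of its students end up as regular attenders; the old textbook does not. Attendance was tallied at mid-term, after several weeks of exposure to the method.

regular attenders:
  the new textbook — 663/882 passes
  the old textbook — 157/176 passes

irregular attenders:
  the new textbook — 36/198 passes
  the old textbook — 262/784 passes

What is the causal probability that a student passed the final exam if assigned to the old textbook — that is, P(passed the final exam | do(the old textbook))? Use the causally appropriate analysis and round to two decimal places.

The mid-term attendance-specific comparison favours the old textbook throughout, but the pooled figures favour the new textbook. The question is whether to condition on mid-term attendance.
Mid-term attendance is downstream of the teaching method. One should not condition on a consequence of treatment, so the overall rates are the right comparison.
So P(outcome | do(the old textbook)) is just the pooled rate for the old textbook: 419/960 = 0.436.

0.44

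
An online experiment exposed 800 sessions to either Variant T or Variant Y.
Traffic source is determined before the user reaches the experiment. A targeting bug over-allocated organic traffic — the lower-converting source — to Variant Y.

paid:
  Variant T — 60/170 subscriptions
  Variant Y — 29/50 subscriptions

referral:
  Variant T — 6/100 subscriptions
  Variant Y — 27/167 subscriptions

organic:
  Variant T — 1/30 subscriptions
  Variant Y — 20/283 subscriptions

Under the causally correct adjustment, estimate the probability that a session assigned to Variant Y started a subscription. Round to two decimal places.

Here traffic source is a common cause — it drives both which variant a case falls under and the outcome. The crude comparison mixes populations; the stratum-specific rates are the causally relevant ones.
Standardising Variant Y to the population traffic source mix: 0.275·29/50 + 0.334·27/167 + 0.391·20/283 = 0.241.

0.24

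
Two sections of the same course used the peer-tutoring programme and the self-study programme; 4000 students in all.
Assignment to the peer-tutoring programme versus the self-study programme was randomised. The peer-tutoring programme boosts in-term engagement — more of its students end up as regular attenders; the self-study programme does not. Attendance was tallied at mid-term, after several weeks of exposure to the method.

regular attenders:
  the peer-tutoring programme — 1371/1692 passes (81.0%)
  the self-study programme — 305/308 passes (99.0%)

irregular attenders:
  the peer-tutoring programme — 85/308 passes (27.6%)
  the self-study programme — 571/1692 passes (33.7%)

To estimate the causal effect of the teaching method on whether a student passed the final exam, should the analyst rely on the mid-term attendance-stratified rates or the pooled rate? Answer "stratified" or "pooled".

Mid-term attendance here is a post-treatment variable shaped by the teaching method; conditioning on it would introduce bias rather than remove it. The overall comparison is the causal one.
Pooled: the peer-tutoring programme 72.8% vs the self-study programme 43.8%; the peer-tutoring programme is higher overall.

pooled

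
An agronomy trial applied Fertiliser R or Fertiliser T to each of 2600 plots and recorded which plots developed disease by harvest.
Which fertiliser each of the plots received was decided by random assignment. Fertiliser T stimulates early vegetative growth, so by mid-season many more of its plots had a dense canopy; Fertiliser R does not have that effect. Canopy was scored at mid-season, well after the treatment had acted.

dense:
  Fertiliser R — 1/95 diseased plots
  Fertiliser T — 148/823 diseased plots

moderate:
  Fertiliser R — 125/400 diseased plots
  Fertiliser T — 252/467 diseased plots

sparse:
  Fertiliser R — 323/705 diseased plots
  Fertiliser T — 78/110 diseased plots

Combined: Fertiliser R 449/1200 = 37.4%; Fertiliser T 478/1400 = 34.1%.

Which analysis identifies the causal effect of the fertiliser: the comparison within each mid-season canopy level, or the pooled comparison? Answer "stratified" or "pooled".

pooled

Mid-season canopy lies on the pathway fertiliser → mid-season canopy → outcome, so adjusting for it blocks the indirect effect. For the total causal effect of fertiliser, use the unadjusted pooled rates.
Pooled: Fertiliser R 37.4% vs Fertiliser T 34.1%; Fertiliser T is lower overall.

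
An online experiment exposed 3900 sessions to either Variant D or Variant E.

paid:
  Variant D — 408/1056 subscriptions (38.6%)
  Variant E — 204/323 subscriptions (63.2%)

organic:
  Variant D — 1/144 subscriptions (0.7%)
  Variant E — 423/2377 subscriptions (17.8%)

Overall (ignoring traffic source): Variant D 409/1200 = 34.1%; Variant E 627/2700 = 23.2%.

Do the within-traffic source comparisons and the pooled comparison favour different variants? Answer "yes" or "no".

Within each traffic source level (paid 38.6% vs 63.2%; organic 0.7% vs 17.8%), Variant E has the higher rate every time. Pooled: 34.1% vs 23.2% — Variant D has the higher rate overall. The two comparisons disagree.

yes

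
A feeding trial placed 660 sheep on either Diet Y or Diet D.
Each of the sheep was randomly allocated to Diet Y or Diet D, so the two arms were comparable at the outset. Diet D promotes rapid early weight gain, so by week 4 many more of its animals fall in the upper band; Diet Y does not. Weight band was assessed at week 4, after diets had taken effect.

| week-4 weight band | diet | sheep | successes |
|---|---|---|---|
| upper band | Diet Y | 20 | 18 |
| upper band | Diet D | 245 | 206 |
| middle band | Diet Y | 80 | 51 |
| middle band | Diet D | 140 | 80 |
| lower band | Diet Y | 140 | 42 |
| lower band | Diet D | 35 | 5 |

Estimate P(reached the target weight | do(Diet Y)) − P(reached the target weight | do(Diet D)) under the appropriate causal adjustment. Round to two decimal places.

-0.23

The week-4 weight band-specific comparison favours Diet Y throughout, but the pooled figures favour Diet D. The question is whether to condition on week-4 weight band.
The distribution of week-4 weight band is itself part of what the diet does — it is an intermediate outcome. Holding it fixed would remove that part of the effect; the total effect is the pooled difference.
The causal difference is the pooled difference: 0.463 − 0.693 = -0.230.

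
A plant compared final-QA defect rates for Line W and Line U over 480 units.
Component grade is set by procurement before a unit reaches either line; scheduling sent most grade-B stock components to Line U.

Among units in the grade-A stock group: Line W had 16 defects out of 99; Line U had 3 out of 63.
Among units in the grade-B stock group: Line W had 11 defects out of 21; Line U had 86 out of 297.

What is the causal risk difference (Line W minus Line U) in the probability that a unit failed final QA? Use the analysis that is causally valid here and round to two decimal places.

+0.19

Component grade satisfies the back-door criterion: it is not a descendant of the line, and it blocks the spurious path from line to outcome. Adjusting for it (i.e., using the within-component grade rates) gives the causal effect.
Adjusting over the population distribution of component grade: 0.338·(0.162−0.048) + 0.662·(0.524−0.290) = +0.194.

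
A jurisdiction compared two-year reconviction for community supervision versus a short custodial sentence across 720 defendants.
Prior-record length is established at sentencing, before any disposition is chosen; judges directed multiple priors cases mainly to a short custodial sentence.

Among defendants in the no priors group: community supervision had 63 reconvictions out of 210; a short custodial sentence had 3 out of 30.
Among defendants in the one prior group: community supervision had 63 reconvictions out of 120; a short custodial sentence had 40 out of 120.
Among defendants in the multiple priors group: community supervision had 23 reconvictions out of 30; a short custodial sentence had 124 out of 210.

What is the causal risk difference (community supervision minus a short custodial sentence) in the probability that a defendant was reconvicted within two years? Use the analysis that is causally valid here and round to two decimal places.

+0.19

a short custodial sentence is lower inside every prior-record length stratum but community supervision is lower in aggregate. Whether to stratify depends on how prior-record length relates to the disposition.
Nothing the disposition does changes prior-record length; the imbalance is an allocation artefact. With prior-record length also predicting the outcome, the pooled figure is confounded, and the within-stratum comparison is the causal one.
Adjusting over the population distribution of prior-record length: 0.333·(0.300−0.100) + 0.333·(0.525−0.333) + 0.333·(0.767−0.590) = +0.189.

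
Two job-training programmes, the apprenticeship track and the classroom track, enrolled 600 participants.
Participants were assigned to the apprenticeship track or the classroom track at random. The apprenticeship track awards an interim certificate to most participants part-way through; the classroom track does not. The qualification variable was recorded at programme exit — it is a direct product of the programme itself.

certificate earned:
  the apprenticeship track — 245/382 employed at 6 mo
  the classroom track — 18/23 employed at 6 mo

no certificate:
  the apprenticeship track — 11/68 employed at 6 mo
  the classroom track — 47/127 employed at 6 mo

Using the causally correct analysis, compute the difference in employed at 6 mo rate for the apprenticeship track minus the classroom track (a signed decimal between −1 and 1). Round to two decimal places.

The qualification attained during the programme-specific comparison favours the classroom track throughout, but the pooled figures favour the apprenticeship track. The question is whether to condition on qualification attained during the programme.
Qualification attained during the programme lies on the pathway programme → qualification attained during the programme → outcome, so adjusting for it blocks the indirect effect. For the total causal effect of programme, use the unadjusted pooled rates.
The causal difference is the pooled difference: 0.569 − 0.433 = +0.136.

+0.14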